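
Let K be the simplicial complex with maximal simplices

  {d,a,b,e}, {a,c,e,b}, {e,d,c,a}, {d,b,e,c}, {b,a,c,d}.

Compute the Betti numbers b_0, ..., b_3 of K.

b_0 = 1, b_1 = 0, b_2 = 0, b_3 = 1.

Take the total order a < b < c < d < e on the vertex set. Then K (dimension 3) consists of the simplices:

  0-simplices (5): a, b, c, d, e
  1-simplices (10): ab, ac, ad, ae, bc, bd, be, cd, ce, de
  2-simplices (10): abc, abd, abe, acd, ace, ade, bcd, bce, bde, cde
  3-simplices (5): abcd, abce, abde, acde, bcde

giving chain groups C_0 ≅ Z^5, C_1 ≅ Z^10, C_2 ≅ Z^10, C_3 ≅ Z^5.

Boundary ∂_1: C_1 → C_0 maps an edge to its endpoints' difference, ∂[p,q] = q − p.
The 5×10 boundary matrix has rank 4 and Smith normal form diag(1,1,1,1).

The boundary map ∂_2: C_2 → C_1 maps a triangle to the signed sum of its edges. For instance
  ∂cde = de − ce + cd,
  ∂ace = ce − ae + ac.
The 10×10 boundary matrix has rank 6 and Smith normal form diag(1,1,1,1,1,1).

Boundary ∂_3: C_3 → C_2 sends each 3-simplex σ to the alternating sum Σ_i (−1)^i (σ with its i-th vertex removed). For instance
  ∂abce = bce − ace + abe − abc,
  ∂bcde = cde − bde + bce − bcd.
The 10×5 boundary matrix has rank 4 and Smith normal form diag(1,1,1,1).

Now H_k = ker ∂_k / im ∂_{k+1}, so:

  H_0: rank C_0 − rank ∂_1 = 5 − 4 = 1, and the invariant factors of ∂_1 are all 1, so H_0 ≅ Z.
  H_1: rank ker ∂_1 − rank ∂_2 = (10 − 4) − 6 = 0, and the invariant factors of ∂_2 are all 1, so H_1 ≅ 0.
  H_2: rank ker ∂_2 − rank ∂_3 = (10 − 6) − 4 = 0, and the invariant factors of ∂_3 are all 1, so H_2 ≅ 0.
  H_3: rank ker ∂_3 − rank ∂_4 = (5 − 4) − 0 = 1, and there is no ∂_4, so H_3 ≅ Z.

Hence the Betti numbers are b_0 = 1, b_1 = 0, b_2 = 0, b_3 = 1.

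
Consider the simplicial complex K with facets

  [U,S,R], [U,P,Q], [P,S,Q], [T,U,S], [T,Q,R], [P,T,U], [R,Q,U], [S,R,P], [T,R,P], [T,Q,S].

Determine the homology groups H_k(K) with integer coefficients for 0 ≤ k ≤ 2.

H_0 ≅ Z,  H_1 ≅ Z/2,  H_2 = 0.

Take the total order P < Q < R < S < T < U on the vertex set. Then K (dimension 2) consists of the simplices:

  0-simplices (6): P, Q, R, S, T, U
  1-simplices (15): PQ, PR, PS, PT, PU, QR, QS, QT, QU, RS, RT, RU, ST, SU, TU
  2-simplices (10): PQS, PQU, PRS, PRT, PTU, QRT, QRU, QST, RSU, STU

Hence C_0 ≅ Z^6, C_1 ≅ Z^15, C_2 ≅ Z^10.

The boundary map ∂_1: C_1 → C_0 maps an edge to its endpoints' difference, ∂[p,q] = q − p.
The 6×15 boundary matrix has rank 5 and Smith normal form diag(1,1,1,1,1).

Boundary ∂_2: C_2 → C_1 maps a triangle to the signed sum of its edges. For instance
  ∂QST = ST − QT + QS,
  ∂PRT = RT − PT + PR.
The resulting 15×10 matrix has rank 10, and its Smith normal form has invariant factors (1,1,1,1,1,1,1,1,1,2).

Now H_k = ker ∂_k / im ∂_{k+1}, so:

  H_0: rank C_0 − rank ∂_1 = 6 − 5 = 1, and the invariant factors of ∂_1 are all 1, so H_0 ≅ Z.
  H_1: rank ker ∂_1 − rank ∂_2 = (15 − 5) − 10 = 0, and ∂_2 has invariant factor 2 > 1, so H_1 ≅ Z/2.
  H_2: rank ker ∂_2 − rank ∂_3 = (10 − 10) − 0 = 0, and there is no ∂_3, so H_2 ≅ 0.

(K is a triangulation of the real projective plane RP^2.)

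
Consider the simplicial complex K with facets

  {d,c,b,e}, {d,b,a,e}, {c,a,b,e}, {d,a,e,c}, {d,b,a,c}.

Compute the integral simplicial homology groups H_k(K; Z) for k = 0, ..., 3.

Take the total order a < b < c < d < e on the vertex set. Then K (dimension 3) consists of the simplices:

  0-simplices (5): a, b, c, d, e
  1-simplices (10): ab, ac, ad, ae, bc, bd, be, cd, ce, de
  2-simplices (10): abc, abd, abe, acd, ace, ade, bcd, bce, bde, cde
  3-simplices (5): abcd, abce, abde, acde, bcde

so the chain groups are C_0 ≅ Z^5, C_1 ≅ Z^10, C_2 ≅ Z^10, C_3 ≅ Z^5.

Boundary ∂_1: C_1 → C_0 maps an edge to its endpoints' difference, ∂[p,q] = q − p. For instance
  ∂ce = e − c.
This gives a 5×10 integer matrix of rank 4; reducing to Smith normal form yields diagonal entries (1,1,1,1).

The boundary map ∂_2: C_2 → C_1 sends each 2-simplex [p,q,r] to [q,r] − [p,r] + [p,q]. For instance
  ∂ade = de − ae + ad,
  ∂abc = bc − ac + ab.
As a 10×10 matrix over Z this has rank 6, with invariant factors (1,1,1,1,1,1).

The boundary map ∂_3: C_3 → C_2 sends each 3-simplex σ to the alternating sum Σ_i (−1)^i (σ with its i-th vertex removed). For instance
  ∂abce = bce − ace + abe − abc,
  ∂abde = bde − ade + abe − abd.
The resulting 10×5 matrix has rank 4, and its Smith normal form has invariant factors (1,1,1,1).

From H_k ≅ ker(∂_k) / im(∂_{k+1}) we obtain:

  H_0: rank C_0 − rank ∂_1 = 5 − 4 = 1, and the invariant factors of ∂_1 are all 1, so H_0 = Z.
  H_1: rank ker ∂_1 − rank ∂_2 = (10 − 4) − 6 = 0, and the invariant factors of ∂_2 are all 1, so H_1 = 0.
  H_2: rank ker ∂_2 − rank ∂_3 = (10 − 6) − 4 = 0, and the invariant factors of ∂_3 are all 1, so H_2 = 0.
  H_3: rank ker ∂_3 − rank ∂_4 = (5 − 4) − 0 = 1, and there is no ∂_4, so H_3 = Z.

H_0 = Z,  H_1 = 0,  H_2 = 0,  H_3 = Z.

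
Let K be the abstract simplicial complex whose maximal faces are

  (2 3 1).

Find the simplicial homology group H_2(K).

H_2 ≅ 0.

Fix the vertex order 1 < 2 < 3 and write every simplex with vertices in increasing order. Then dim K = 2 and the simplices of K are:

  0-simplices (3): [1], [2], [3]
  1-simplices (3): [1,2], [1,3], [2,3]
  2-simplices (1): [1,2,3]

Hence C_0 ≅ Z^3, C_1 ≅ Z^3, C_2 ≅ Z^1.

The boundary map ∂_1: C_1 → C_0 sends each edge [p,q] (with p < q) to q − p.
This gives a 3×3 integer matrix of rank 2; reducing to Smith normal form yields diagonal entries (1,1).

The boundary map ∂_2: C_2 → C_1 maps a triangle to the signed sum of its edges. For instance
  ∂[1,2,3] = [2,3] − [1,3] + [1,2].
The resulting 3×1 matrix has rank 1, and its Smith normal form has invariant factors (1).

Now H_k = ker ∂_k / im ∂_{k+1}, so:

  H_2: rank ker ∂_2 − rank ∂_3 = (1 − 1) − 0 = 0, and there is no ∂_3, so H_2 = 0.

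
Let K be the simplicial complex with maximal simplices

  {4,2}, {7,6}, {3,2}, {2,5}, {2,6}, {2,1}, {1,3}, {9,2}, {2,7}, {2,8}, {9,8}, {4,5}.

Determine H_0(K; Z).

H_0 = Z.

Order the vertices as 1 < 2 < 3 < 4 < 5 < 6 < 7 < 8 < 9. Listing each simplex with vertices in this order, K has dimension 1 with simplices:

  0-simplices (9): [1], [2], [3], [4], [5], [6], [7], [8], [9]
  1-simplices (12): [1,2], [1,3], [2,3], [2,4], [2,5], [2,6], [2,7], [2,8], [2,9], [4,5], [6,7], [8,9]

giving chain groups C_0 ≅ Z^9, C_1 ≅ Z^12.

The boundary map ∂_1: C_1 → C_0 maps an edge to its endpoints' difference, ∂[p,q] = q − p. For instance
  ∂[6,7] = [7] − [6].
As a 9×12 matrix over Z this has rank 8, with invariant factors (1,1,1,1,1,1,1,1).

Now H_k = ker ∂_k / im ∂_{k+1}, so:

  H_0: rank C_0 − rank ∂_1 = 9 − 8 = 1, and the invariant factors of ∂_1 are all 1, so H_0 ≅ Z.

(K is a triangulation of a wedge of 4 circles.)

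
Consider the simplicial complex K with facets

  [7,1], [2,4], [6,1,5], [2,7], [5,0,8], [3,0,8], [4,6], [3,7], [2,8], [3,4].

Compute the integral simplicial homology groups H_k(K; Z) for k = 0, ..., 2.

Order the vertices as 0 < 1 < 2 < 3 < 4 < 5 < 6 < 7 < 8. Listing each simplex with vertices in this order, K has dimension 2 with simplices:

  0-simplices (9): [0], [1], [2], [3], [4], [5], [6], [7], [8]
  1-simplices (15): [0,3], [0,5], [0,8], [1,5], [1,6], [1,7], [2,4], [2,7], [2,8], [3,4], [3,7], [3,8], [4,6], [5,6], [5,8]
  2-simplices (3): [0,3,8], [0,5,8], [1,5,6]

so the chain groups are C_0 ≅ Z^9, C_1 ≅ Z^15, C_2 ≅ Z^3.

Boundary ∂_1: C_1 → C_0 sends each edge [p,q] (with p < q) to q − p. For instance
  ∂[3,8] = [8] − [3].
As a 9×15 matrix over Z this has rank 8, with invariant factors (1,1,1,1,1,1,1,1).

∂_2: C_2 → C_1 acts by ∂[p,q,r] = [q,r] − [p,r] + [p,q]. For instance
  ∂[0,3,8] = [3,8] − [0,8] + [0,3],
  ∂[0,5,8] = [5,8] − [0,8] + [0,5].
This gives a 15×3 integer matrix of rank 3; reducing to Smith normal form yields diagonal entries (1,1,1).

Now H_k = ker ∂_k / im ∂_{k+1}, so:

  H_0: rank C_0 − rank ∂_1 = 9 − 8 = 1, and the invariant factors of ∂_1 are all 1, so H_0 ≅ Z.
  H_1: rank ker ∂_1 − rank ∂_2 = (15 − 8) − 3 = 4, and the invariant factors of ∂_2 are all 1, so H_1 ≅ Z^4.
  H_2: rank ker ∂_2 − rank ∂_3 = (3 − 3) − 0 = 0, and there is no ∂_3, so H_2 ≅ 0.

As a check, the Euler characteristic is 9 − 15 + 3 = -3, which agrees with 1 − 4 + 0 = -3.

H_0 = Z,  H_1 = Z^4,  H_2 = 0.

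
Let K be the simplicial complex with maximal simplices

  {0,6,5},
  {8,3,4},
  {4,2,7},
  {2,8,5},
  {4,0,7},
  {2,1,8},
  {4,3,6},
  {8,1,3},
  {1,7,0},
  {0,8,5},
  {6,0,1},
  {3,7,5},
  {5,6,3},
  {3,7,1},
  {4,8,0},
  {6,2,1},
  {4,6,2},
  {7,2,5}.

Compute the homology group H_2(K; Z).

Order the vertices as 0 < 1 < 2 < 3 < 4 < 5 < 6 < 7 < 8. Listing each simplex with vertices in this order, K has dimension 2 with simplices:

  0-simplices (9): [0], [1], [2], [3], [4], [5], [6], [7], [8]
  1-simplices (27): (27 of them)
  2-simplices (18): [0,1,6], [0,1,7], [0,4,7], [0,4,8], [0,5,6], [0,5,8], [1,2,6], [1,2,8], [1,3,7], [1,3,8], [2,4,6], [2,4,7], [2,5,7], [2,5,8], [3,4,6], [3,4,8], [3,5,6], [3,5,7]

so the chain groups are C_0 ≅ Z^9, C_1 ≅ Z^27, C_2 ≅ Z^18.

The boundary map ∂_1: C_1 → C_0 maps an edge to its endpoints' difference, ∂[p,q] = q − p.
This gives a 9×27 integer matrix of rank 8; reducing to Smith normal form yields diagonal entries (1,1,1,1,1,1,1,1).

The boundary map ∂_2: C_2 → C_1 sends each 2-simplex [p,q,r] to [q,r] − [p,r] + [p,q]. For instance
  ∂[0,5,6] = [5,6] − [0,6] + [0,5],
  ∂[1,2,8] = [2,8] − [1,8] + [1,2].
The 27×18 boundary matrix has rank 17 and Smith normal form diag(1,1,1,1,1,1,1,1,1,1,1,1,1,1,1,1,1).

Now H_k = ker ∂_k / im ∂_{k+1}, so:

  H_2: rank ker ∂_2 − rank ∂_3 = (18 − 17) − 0 = 1, and there is no ∂_3, so H_2 = Z.

H_2 ≅ Z.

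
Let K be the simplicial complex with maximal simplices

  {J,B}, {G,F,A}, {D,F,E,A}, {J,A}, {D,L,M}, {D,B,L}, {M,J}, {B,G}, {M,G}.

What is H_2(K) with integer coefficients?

Fix the vertex order A < B < D < E < F < G < J < L < M and write every simplex with vertices in increasing order. Then dim K = 3 and the simplices of K are:

  0-simplices (9): A, B, D, E, F, G, J, L, M
  1-simplices (18): AD, AE, AF, AG, AJ, BD, BG, BJ, BL, DE, DF, DL, DM, EF, FG, GM, JM, LM
  2-simplices (7): ADE, ADF, AEF, AFG, BDL, DEF, DLM
  3-simplices (1): ADEF

Hence C_0 ≅ Z^9, C_1 ≅ Z^18, C_2 ≅ Z^7, C_3 ≅ Z^1.

Boundary ∂_1: C_1 → C_0 sends each edge [p,q] (with p < q) to q − p. For instance
  ∂DL = L − D.
As a 9×18 matrix over Z this has rank 8, with invariant factors (1,1,1,1,1,1,1,1).

Boundary ∂_2: C_2 → C_1 acts by ∂[p,q,r] = [q,r] − [p,r] + [p,q]. For instance
  ∂BDL = DL − BL + BD,
  ∂AFG = FG − AG + AF.
This gives a 18×7 integer matrix of rank 6; reducing to Smith normal form yields diagonal entries (1,1,1,1,1,1).

Boundary ∂_3: C_3 → C_2 sends each 3-simplex σ to the alternating sum Σ_i (−1)^i (σ with its i-th vertex removed). For instance
  ∂ADEF = DEF − AEF + ADF − ADE.
This gives a 7×1 integer matrix of rank 1; reducing to Smith normal form yields diagonal entries (1).

Reading off H_k = ker ∂_k / im ∂_{k+1}:

  H_2: rank ker ∂_2 − rank ∂_3 = (7 − 6) − 1 = 0, and the invariant factors of ∂_3 are all 1, so H_2 = 0.

H_2 ≅ 0.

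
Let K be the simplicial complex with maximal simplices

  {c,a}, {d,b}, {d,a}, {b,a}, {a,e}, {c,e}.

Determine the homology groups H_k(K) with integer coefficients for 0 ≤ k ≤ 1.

H_0 = Z,  H_1 = Z^2.

Order the vertices as a < b < c < d < e. Listing each simplex with vertices in this order, K has dimension 1 with simplices:

  0-simplices (5): a, b, c, d, e
  1-simplices (6): ab, ac, ad, ae, bd, ce

Hence C_0 ≅ Z^5, C_1 ≅ Z^6.

∂_1: C_1 → C_0 maps an edge to its endpoints' difference, ∂[p,q] = q − p. For instance
  ∂bd = d − b.
The resulting 5×6 matrix has rank 4, and its Smith normal form has invariant factors (1,1,1,1).

From H_k ≅ ker(∂_k) / im(∂_{k+1}) we obtain:

  H_0: rank C_0 − rank ∂_1 = 5 − 4 = 1, and the invariant factors of ∂_1 are all 1, so H_0 = Z.
  H_1: rank ker ∂_1 − rank ∂_2 = (6 − 4) − 0 = 2, and there is no ∂_2, so H_1 = Z^2.

(K is a triangulation of a wedge of 2 circles.)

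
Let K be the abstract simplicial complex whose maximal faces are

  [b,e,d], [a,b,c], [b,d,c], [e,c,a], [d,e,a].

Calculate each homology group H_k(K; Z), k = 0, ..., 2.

H_0 ≅ Z,  H_1 ≅ Z,  H_2 = 0.

Fix the vertex order a < b < c < d < e and write every simplex with vertices in increasing order. Then dim K = 2 and the simplices of K are:

  0-simplices (5): a, b, c, d, e
  1-simplices (10): ab, ac, ad, ae, bc, bd, be, cd, ce, de
  2-simplices (5): abc, ace, ade, bcd, bde

giving chain groups C_0 ≅ Z^5, C_1 ≅ Z^10, C_2 ≅ Z^5.

∂_1: C_1 → C_0 is given by ∂[p,q] = [q] − [p].
As a 5×10 matrix over Z this has rank 4, with invariant factors (1,1,1,1).

The boundary map ∂_2: C_2 → C_1 maps a triangle to the signed sum of its edges. For instance
  ∂bcd = cd − bd + bc,
  ∂abc = bc − ac + ab.
The resulting 10×5 matrix has rank 5, and its Smith normal form has invariant factors (1,1,1,1,1).

Computing H_k = (kernel of ∂_k) / (image of ∂_{k+1}):

  H_0: rank C_0 − rank ∂_1 = 5 − 4 = 1, and the invariant factors of ∂_1 are all 1, so H_0 ≅ Z.
  H_1: rank ker ∂_1 − rank ∂_2 = (10 − 4) − 5 = 1, and the invariant factors of ∂_2 are all 1, so H_1 ≅ Z.
  H_2: rank ker ∂_2 − rank ∂_3 = (5 − 5) − 0 = 0, and there is no ∂_3, so H_2 ≅ 0.

As a check, the Euler characteristic is 5 − 10 + 5 = 0, which agrees with 1 − 1 + 0 = 0.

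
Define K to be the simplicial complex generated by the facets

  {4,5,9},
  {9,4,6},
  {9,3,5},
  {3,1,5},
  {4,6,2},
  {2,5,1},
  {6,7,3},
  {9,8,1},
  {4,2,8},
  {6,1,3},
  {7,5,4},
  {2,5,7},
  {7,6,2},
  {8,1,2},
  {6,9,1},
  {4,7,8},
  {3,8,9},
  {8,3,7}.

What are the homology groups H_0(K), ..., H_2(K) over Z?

H_0 = Z,  H_1 = Z × Z/2,  H_2 = 0.

We work with the vertex ordering 1 < 2 < 3 < 4 < 5 < 6 < 7 < 8 < 9. The simplices of K, each written with vertices in increasing order, are:

  0-simplices (9): [1], [2], [3], [4], [5], [6], [7], [8], [9]
  1-simplices (27): (27 of them)
  2-simplices (18): [1,2,5], [1,2,8], [1,3,5], [1,3,6], [1,6,9], [1,8,9], [2,4,6], [2,4,8], [2,5,7], [2,6,7], [3,5,9], [3,6,7], [3,7,8], [3,8,9], [4,5,7], [4,5,9], [4,6,9], [4,7,8]

giving chain groups C_0 ≅ Z^9, C_1 ≅ Z^27, C_2 ≅ Z^18.

The boundary map ∂_1: C_1 → C_0 sends each edge [p,q] (with p < q) to q − p. For instance
  ∂[1,5] = [5] − [1].
This gives a 9×27 integer matrix of rank 8; reducing to Smith normal form yields diagonal entries (1,1,1,1,1,1,1,1).

∂_2: C_2 → C_1 acts by ∂[p,q,r] = [q,r] − [p,r] + [p,q]. For instance
  ∂[1,3,6] = [3,6] − [1,6] + [1,3],
  ∂[1,2,5] = [2,5] − [1,5] + [1,2].
This gives a 27×18 integer matrix of rank 18; reducing to Smith normal form yields diagonal entries (1,1,1,1,1,1,1,1,1,1,1,1,1,1,1,1,1,2).

Reading off H_k = ker ∂_k / im ∂_{k+1}:

  H_0: rank C_0 − rank ∂_1 = 9 − 8 = 1, and the invariant factors of ∂_1 are all 1, so H_0 = Z.
  H_1: rank ker ∂_1 − rank ∂_2 = (27 − 8) − 18 = 1, and ∂_2 has invariant factor 2 > 1, so H_1 = Z × Z/2.
  H_2: rank ker ∂_2 − rank ∂_3 = (18 − 18) − 0 = 0, and there is no ∂_3, so H_2 = 0.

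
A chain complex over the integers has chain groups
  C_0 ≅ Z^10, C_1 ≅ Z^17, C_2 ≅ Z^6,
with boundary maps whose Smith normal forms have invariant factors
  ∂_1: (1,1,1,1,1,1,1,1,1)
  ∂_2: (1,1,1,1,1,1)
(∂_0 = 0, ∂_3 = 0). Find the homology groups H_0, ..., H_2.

H_0: b_0 = 10 − 0 − 9 = 1; torsion from ∂_1 factors > 1: none. So H_0 ≅ Z.
H_1: b_1 = 17 − 9 − 6 = 2; torsion from ∂_2 factors > 1: none. So H_1 ≅ Z^2.
H_2: b_2 = 6 − 6 − 0 = 0; torsion from ∂_3 factors > 1: none. So H_2 ≅ 0.

H_0 ≅ Z,  H_1 ≅ Z^2,  H_2 = 0.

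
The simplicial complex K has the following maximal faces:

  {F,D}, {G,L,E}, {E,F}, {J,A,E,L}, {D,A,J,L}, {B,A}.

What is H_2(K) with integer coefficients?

Take the total order A < B < D < E < F < G < J < L on the vertex set. Then K (dimension 3) consists of the simplices:

  0-simplices (8): A, B, D, E, F, G, J, L
  1-simplices (14): AB, AD, AE, AJ, AL, DF, DJ, DL, EF, EG, EJ, EL, GL, JL
  2-simplices (8): ADJ, ADL, AEJ, AEL, AJL, DJL, EGL, EJL
  3-simplices (2): ADJL, AEJL

giving chain groups C_0 ≅ Z^8, C_1 ≅ Z^14, C_2 ≅ Z^8, C_3 ≅ Z^2.

∂_1: C_1 → C_0 is given by ∂[p,q] = [q] − [p].
The 8×14 boundary matrix has rank 7 and Smith normal form diag(1,1,1,1,1,1,1).

∂_2: C_2 → C_1 sends each 2-simplex [p,q,r] to [q,r] − [p,r] + [p,q]. For instance
  ∂ADL = DL − AL + AD,
  ∂ADJ = DJ − AJ + AD.
This gives a 14×8 integer matrix of rank 6; reducing to Smith normal form yields diagonal entries (1,1,1,1,1,1).

The boundary map ∂_3: C_3 → C_2 sends each 3-simplex σ to the alternating sum Σ_i (−1)^i (σ with its i-th vertex removed). For instance
  ∂AEJL = EJL − AJL + AEL − AEJ,
  ∂ADJL = DJL − AJL + ADL − ADJ.
The resulting 8×2 matrix has rank 2, and its Smith normal form has invariant factors (1,1).

From H_k ≅ ker(∂_k) / im(∂_{k+1}) we obtain:

  H_2: rank ker ∂_2 − rank ∂_3 = (8 − 6) − 2 = 0, and the invariant factors of ∂_3 are all 1, so H_2 = 0.

H_2 = 0.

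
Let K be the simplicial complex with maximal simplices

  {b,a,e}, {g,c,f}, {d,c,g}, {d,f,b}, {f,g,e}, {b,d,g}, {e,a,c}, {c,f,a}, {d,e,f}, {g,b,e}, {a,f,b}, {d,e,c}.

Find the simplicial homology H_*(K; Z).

H_0 = Z,  H_1 = Z/2,  H_2 = 0.

K has 7 vertices, 18 edges, 12 triangles.
rank ∂_0 = 0, rank ∂_1 = 6 ⇒ b_0 = 7 − 0 − 6 = 1; all invariant factors of ∂_1 are 1 so no torsion. So H_0 = Z.
rank ∂_1 = 6, rank ∂_2 = 12 ⇒ b_1 = 18 − 6 − 12 = 0; ∂_2 has invariant factor(s) [2] giving torsion. So H_1 = Z/2.
rank ∂_2 = 12, rank ∂_3 = 0 ⇒ b_2 = 12 − 12 − 0 = 0. So H_2 = 0.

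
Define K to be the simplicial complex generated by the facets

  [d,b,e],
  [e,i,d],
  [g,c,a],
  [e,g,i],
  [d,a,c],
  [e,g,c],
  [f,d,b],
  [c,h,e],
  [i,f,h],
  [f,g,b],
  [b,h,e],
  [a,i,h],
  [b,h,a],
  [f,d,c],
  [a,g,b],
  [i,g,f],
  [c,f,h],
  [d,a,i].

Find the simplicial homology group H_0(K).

Take the total order a < b < c < d < e < f < g < h < i on the vertex set. Then K (dimension 2) consists of the simplices:

  0-simplices (9): a, b, c, d, e, f, g, h, i
  1-simplices (27): ab, ac, ad, ag, ah, ai, bd, be, bf, bg, bh, cd, ce, cf, cg, ch, de, df, di, eg, eh, ei, fg, fh, fi, gi, hi
  2-simplices (18): abg, abh, acd, acg, adi, ahi, bde, bdf, beh, bfg, cdf, ceg, ceh, cfh, dei, egi, fgi, fhi

Hence C_0 ≅ Z^9, C_1 ≅ Z^27, C_2 ≅ Z^18.

∂_1: C_1 → C_0 sends each edge [p,q] (with p < q) to q − p. For instance
  ∂bf = f − b.
This gives a 9×27 integer matrix of rank 8; reducing to Smith normal form yields diagonal entries (1,1,1,1,1,1,1,1).

Boundary ∂_2: C_2 → C_1 sends each 2-simplex [p,q,r] to [q,r] − [p,r] + [p,q]. For instance
  ∂adi = di − ai + ad,
  ∂ceh = eh − ch + ce.
The resulting 27×18 matrix has rank 17, and its Smith normal form has invariant factors (1,1,1,1,1,1,1,1,1,1,1,1,1,1,1,1,1).

Reading off H_k = ker ∂_k / im ∂_{k+1}:

  H_0: rank C_0 − rank ∂_1 = 9 − 8 = 1, and the invariant factors of ∂_1 are all 1, so H_0 = Z.

(K is a triangulation of the torus T^2.)

H_0 = Z.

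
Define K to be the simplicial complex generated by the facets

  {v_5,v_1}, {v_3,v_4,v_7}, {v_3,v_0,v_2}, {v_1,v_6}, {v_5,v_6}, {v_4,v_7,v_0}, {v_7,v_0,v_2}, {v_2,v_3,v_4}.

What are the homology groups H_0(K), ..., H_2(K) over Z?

We work with the vertex ordering v_0 < v_1 < v_2 < v_3 < v_4 < v_5 < v_6 < v_7. The simplices of K, each written with vertices in increasing order, are:

  0-simplices (8): [v_0], [v_1], [v_2], [v_3], [v_4], [v_5], [v_6], [v_7]
  1-simplices (13): [v_0,v_2], [v_0,v_3], [v_0,v_4], [v_0,v_7], [v_1,v_5], [v_1,v_6], [v_2,v_3], [v_2,v_4], [v_2,v_7], [v_3,v_4], [v_3,v_7], [v_4,v_7], [v_5,v_6]
  2-simplices (5): [v_0,v_2,v_3], [v_0,v_2,v_7], [v_0,v_4,v_7], [v_2,v_3,v_4], [v_3,v_4,v_7]

so the chain groups are C_0 ≅ Z^8, C_1 ≅ Z^13, C_2 ≅ Z^5.

Boundary ∂_1: C_1 → C_0 is given by ∂[p,q] = [q] − [p].
The 8×13 boundary matrix has rank 6 and Smith normal form diag(1,1,1,1,1,1).

∂_2: C_2 → C_1 acts by ∂[p,q,r] = [q,r] − [p,r] + [p,q]. For instance
  ∂[v_3,v_4,v_7] = [v_4,v_7] − [v_3,v_7] + [v_3,v_4],
  ∂[v_0,v_2,v_7] = [v_2,v_7] − [v_0,v_7] + [v_0,v_2].
The 13×5 boundary matrix has rank 5 and Smith normal form diag(1,1,1,1,1).

Computing H_k = (kernel of ∂_k) / (image of ∂_{k+1}):

  H_0: rank C_0 − rank ∂_1 = 8 − 6 = 2, and the invariant factors of ∂_1 are all 1, so H_0 ≅ Z^2.
  H_1: rank ker ∂_1 − rank ∂_2 = (13 − 6) − 5 = 2, and the invariant factors of ∂_2 are all 1, so H_1 ≅ Z^2.
  H_2: rank ker ∂_2 − rank ∂_3 = (5 − 5) − 0 = 0, and there is no ∂_3, so H_2 ≅ 0.

As a check, the Euler characteristic is 8 − 13 + 5 = 0, which agrees with 2 − 2 + 0 = 0.

H_0 ≅ Z^2,  H_1 ≅ Z^2,  H_2 = 0.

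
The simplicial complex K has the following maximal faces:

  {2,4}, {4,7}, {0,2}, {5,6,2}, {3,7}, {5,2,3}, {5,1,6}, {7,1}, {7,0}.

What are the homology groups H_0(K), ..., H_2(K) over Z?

H_0 = Z,  H_1 = Z^3,  H_2 = 0.

We work with the vertex ordering 0 < 1 < 2 < 3 < 4 < 5 < 6 < 7. The simplices of K, each written with vertices in increasing order, are:

  0-simplices (8): [0], [1], [2], [3], [4], [5], [6], [7]
  1-simplices (13): [0,2], [0,7], [1,5], [1,6], [1,7], [2,3], [2,4], [2,5], [2,6], [3,5], [3,7], [4,7], [5,6]
  2-simplices (3): [1,5,6], [2,3,5], [2,5,6]

giving chain groups C_0 ≅ Z^8, C_1 ≅ Z^13, C_2 ≅ Z^3.

The boundary map ∂_1: C_1 → C_0 is given by ∂[p,q] = [q] − [p].
The resulting 8×13 matrix has rank 7, and its Smith normal form has invariant factors (1,1,1,1,1,1,1).

The boundary map ∂_2: C_2 → C_1 sends each 2-simplex [p,q,r] to [q,r] − [p,r] + [p,q]. For instance
  ∂[2,3,5] = [3,5] − [2,5] + [2,3],
  ∂[1,5,6] = [5,6] − [1,6] + [1,5].
This gives a 13×3 integer matrix of rank 3; reducing to Smith normal form yields diagonal entries (1,1,1).

From H_k ≅ ker(∂_k) / im(∂_{k+1}) we obtain:

  H_0: rank C_0 − rank ∂_1 = 8 − 7 = 1, and the invariant factors of ∂_1 are all 1, so H_0 ≅ Z.
  H_1: rank ker ∂_1 − rank ∂_2 = (13 − 7) − 3 = 3, and the invariant factors of ∂_2 are all 1, so H_1 ≅ Z^3.
  H_2: rank ker ∂_2 − rank ∂_3 = (3 − 3) − 0 = 0, and there is no ∂_3, so H_2 ≅ 0.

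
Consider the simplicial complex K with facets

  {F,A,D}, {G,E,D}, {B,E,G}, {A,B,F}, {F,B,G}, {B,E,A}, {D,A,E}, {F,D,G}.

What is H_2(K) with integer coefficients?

H_2 ≅ Z.

Fix the vertex order A < B < D < E < F < G and write every simplex with vertices in increasing order. Then dim K = 2 and the simplices of K are:

  0-simplices (6): A, B, D, E, F, G
  1-simplices (12): AB, AD, AE, AF, BE, BF, BG, DE, DF, DG, EG, FG
  2-simplices (8): ABE, ABF, ADE, ADF, BEG, BFG, DEG, DFG

Hence C_0 ≅ Z^6, C_1 ≅ Z^12, C_2 ≅ Z^8.

Boundary ∂_1: C_1 → C_0 sends each edge [p,q] (with p < q) to q − p.
As a 6×12 matrix over Z this has rank 5, with invariant factors (1,1,1,1,1).

The boundary map ∂_2: C_2 → C_1 acts by ∂[p,q,r] = [q,r] − [p,r] + [p,q]. For instance
  ∂BEG = EG − BG + BE,
  ∂BFG = FG − BG + BF.
This gives a 12×8 integer matrix of rank 7; reducing to Smith normal form yields diagonal entries (1,1,1,1,1,1,1).

Computing H_k = (kernel of ∂_k) / (image of ∂_{k+1}):

  H_2: rank ker ∂_2 − rank ∂_3 = (8 − 7) − 0 = 1, and there is no ∂_3, so H_2 = Z.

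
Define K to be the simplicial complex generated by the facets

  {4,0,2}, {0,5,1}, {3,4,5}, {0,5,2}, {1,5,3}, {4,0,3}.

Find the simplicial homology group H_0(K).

H_0 ≅ Z.

Fix the vertex order 0 < 1 < 2 < 3 < 4 < 5 and write every simplex with vertices in increasing order. Then dim K = 2 and the simplices of K are:

  0-simplices (6): [0], [1], [2], [3], [4], [5]
  1-simplices (12): [0,1], [0,2], [0,3], [0,4], [0,5], [1,3], [1,5], [2,4], [2,5], [3,4], [3,5], [4,5]
  2-simplices (6): [0,1,5], [0,2,4], [0,2,5], [0,3,4], [1,3,5], [3,4,5]

Hence C_0 ≅ Z^6, C_1 ≅ Z^12, C_2 ≅ Z^6.

∂_1: C_1 → C_0 is given by ∂[p,q] = [q] − [p]. For instance
  ∂[2,4] = [4] − [2].
As a 6×12 matrix over Z this has rank 5, with invariant factors (1,1,1,1,1).

∂_2: C_2 → C_1 acts by ∂[p,q,r] = [q,r] − [p,r] + [p,q]. For instance
  ∂[0,3,4] = [3,4] − [0,4] + [0,3],
  ∂[1,3,5] = [3,5] − [1,5] + [1,3].
This gives a 12×6 integer matrix of rank 6; reducing to Smith normal form yields diagonal entries (1,1,1,1,1,1).

Reading off H_k = ker ∂_k / im ∂_{k+1}:

  H_0: rank C_0 − rank ∂_1 = 6 − 5 = 1, and the invariant factors of ∂_1 are all 1, so H_0 ≅ Z.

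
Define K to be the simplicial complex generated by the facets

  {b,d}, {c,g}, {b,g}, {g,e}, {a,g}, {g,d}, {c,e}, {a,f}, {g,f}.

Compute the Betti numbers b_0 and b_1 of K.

b_0 = 1, b_1 = 3.

Take the total order a < b < c < d < e < f < g on the vertex set. Then K (dimension 1) consists of the simplices:

  0-simplices (7): a, b, c, d, e, f, g
  1-simplices (9): af, ag, bd, bg, ce, cg, dg, eg, fg

so the chain groups are C_0 ≅ Z^7, C_1 ≅ Z^9.

∂_1: C_1 → C_0 sends each edge [p,q] (with p < q) to q − p. For instance
  ∂af = f − a.
The resulting 7×9 matrix has rank 6, and its Smith normal form has invariant factors (1,1,1,1,1,1).

Reading off H_k = ker ∂_k / im ∂_{k+1}:

  H_0: rank C_0 − rank ∂_1 = 7 − 6 = 1, and the invariant factors of ∂_1 are all 1, so H_0 ≅ Z.
  H_1: rank ker ∂_1 − rank ∂_2 = (9 − 6) − 0 = 3, and there is no ∂_2, so H_1 ≅ Z^3.

Hence the Betti numbers are b_0 = 1, b_1 = 3.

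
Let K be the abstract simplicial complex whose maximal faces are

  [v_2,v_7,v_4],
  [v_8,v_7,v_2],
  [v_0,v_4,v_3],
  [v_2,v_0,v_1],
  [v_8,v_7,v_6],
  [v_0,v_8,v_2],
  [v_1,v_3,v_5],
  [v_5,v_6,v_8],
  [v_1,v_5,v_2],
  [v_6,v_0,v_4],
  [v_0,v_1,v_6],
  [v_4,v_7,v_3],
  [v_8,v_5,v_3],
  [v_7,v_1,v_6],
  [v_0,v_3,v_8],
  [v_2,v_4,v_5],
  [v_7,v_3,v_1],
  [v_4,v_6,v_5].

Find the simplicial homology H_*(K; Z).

H_0 = Z,  H_1 = Z^2,  H_2 = Z.

Fix the vertex order v_0 < v_1 < v_2 < v_3 < v_4 < v_5 < v_6 < v_7 < v_8 and write every simplex with vertices in increasing order. Then dim K = 2 and the simplices of K are:

  0-simplices (9): [v_0], [v_1], [v_2], [v_3], [v_4], [v_5], [v_6], [v_7], [v_8]
  1-simplices (27): (27 of them)
  2-simplices (18): (18 of them)

so the chain groups are C_0 ≅ Z^9, C_1 ≅ Z^27, C_2 ≅ Z^18.

Boundary ∂_1: C_1 → C_0 maps an edge to its endpoints' difference, ∂[p,q] = q − p. For instance
  ∂[v_1,v_6] = [v_6] − [v_1].
As a 9×27 matrix over Z this has rank 8, with invariant factors (1,1,1,1,1,1,1,1).

The boundary map ∂_2: C_2 → C_1 sends each 2-simplex [p,q,r] to [q,r] − [p,r] + [p,q]. For instance
  ∂[v_0,v_3,v_4] = [v_3,v_4] − [v_0,v_4] + [v_0,v_3],
  ∂[v_1,v_3,v_5] = [v_3,v_5] − [v_1,v_5] + [v_1,v_3].
This gives a 27×18 integer matrix of rank 17; reducing to Smith normal form yields diagonal entries (1,1,1,1,1,1,1,1,1,1,1,1,1,1,1,1,1).

From H_k ≅ ker(∂_k) / im(∂_{k+1}) we obtain:

  H_0: rank C_0 − rank ∂_1 = 9 − 8 = 1, and the invariant factors of ∂_1 are all 1, so H_0 = Z.
  H_1: rank ker ∂_1 − rank ∂_2 = (27 − 8) − 17 = 2, and the invariant factors of ∂_2 are all 1, so H_1 = Z^2.
  H_2: rank ker ∂_2 − rank ∂_3 = (18 − 17) − 0 = 1, and there is no ∂_3, so H_2 = Z.

As a check, the Euler characteristic is 9 − 27 + 18 = 0, which agrees with 1 − 2 + 1 = 0.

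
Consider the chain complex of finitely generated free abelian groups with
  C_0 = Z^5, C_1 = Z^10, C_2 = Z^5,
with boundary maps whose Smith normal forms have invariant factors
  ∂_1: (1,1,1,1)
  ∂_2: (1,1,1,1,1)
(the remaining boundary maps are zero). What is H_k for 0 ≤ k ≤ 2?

H_0: b_0 = 5 − 0 − 4 = 1; torsion from ∂_1 factors > 1: none. So H_0 ≅ Z.
H_1: b_1 = 10 − 4 − 5 = 1; torsion from ∂_2 factors > 1: none. So H_1 ≅ Z.
H_2: b_2 = 5 − 5 − 0 = 0; torsion from ∂_3 factors > 1: none. So H_2 ≅ 0.

H_0 ≅ Z,  H_1 ≅ Z,  H_2 = 0.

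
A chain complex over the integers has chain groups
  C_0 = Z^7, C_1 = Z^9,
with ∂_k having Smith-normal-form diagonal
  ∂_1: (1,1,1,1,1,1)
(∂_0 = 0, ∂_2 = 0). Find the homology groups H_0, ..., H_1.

H_0 = Z,  H_1 = Z^3.

H_0: b_0 = 7 − 0 − 6 = 1; torsion from ∂_1 factors > 1: none. So H_0 = Z.
H_1: b_1 = 9 − 6 − 0 = 3; torsion from ∂_2 factors > 1: none. So H_1 = Z^3.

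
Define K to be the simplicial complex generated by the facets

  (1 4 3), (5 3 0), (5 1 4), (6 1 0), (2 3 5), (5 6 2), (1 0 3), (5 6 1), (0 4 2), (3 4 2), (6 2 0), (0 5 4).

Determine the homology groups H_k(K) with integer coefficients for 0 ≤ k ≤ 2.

Take the total order 0 < 1 < 2 < 3 < 4 < 5 < 6 on the vertex set. Then K (dimension 2) consists of the simplices:

  0-simplices (7): [0], [1], [2], [3], [4], [5], [6]
  1-simplices (18): [0,1], [0,2], [0,3], [0,4], [0,5], [0,6], [1,3], [1,4], [1,5], [1,6], [2,3], [2,4], [2,5], [2,6], [3,4], [3,5], [4,5], [5,6]
  2-simplices (12): [0,1,3], [0,1,6], [0,2,4], [0,2,6], [0,3,5], [0,4,5], [1,3,4], [1,4,5], [1,5,6], [2,3,4], [2,3,5], [2,5,6]

Hence C_0 ≅ Z^7, C_1 ≅ Z^18, C_2 ≅ Z^12.

Boundary ∂_1: C_1 → C_0 sends each edge [p,q] (with p < q) to q − p. For instance
  ∂[1,4] = [4] − [1].
This gives a 7×18 integer matrix of rank 6; reducing to Smith normal form yields diagonal entries (1,1,1,1,1,1).

Boundary ∂_2: C_2 → C_1 maps a triangle to the signed sum of its edges. For instance
  ∂[1,4,5] = [4,5] − [1,5] + [1,4],
  ∂[0,4,5] = [4,5] − [0,5] + [0,4].
This gives a 18×12 integer matrix of rank 12; reducing to Smith normal form yields diagonal entries (1,1,1,1,1,1,1,1,1,1,1,2).

From H_k ≅ ker(∂_k) / im(∂_{k+1}) we obtain:

  H_0: rank C_0 − rank ∂_1 = 7 − 6 = 1, and the invariant factors of ∂_1 are all 1, so H_0 ≅ Z.
  H_1: rank ker ∂_1 − rank ∂_2 = (18 − 6) − 12 = 0, and ∂_2 has invariant factor 2 > 1, so H_1 ≅ Z/2Z.
  H_2: rank ker ∂_2 − rank ∂_3 = (12 − 12) − 0 = 0, and there is no ∂_3, so H_2 ≅ 0.

H_0 = Z,  H_1 = Z/2Z,  H_2 = 0.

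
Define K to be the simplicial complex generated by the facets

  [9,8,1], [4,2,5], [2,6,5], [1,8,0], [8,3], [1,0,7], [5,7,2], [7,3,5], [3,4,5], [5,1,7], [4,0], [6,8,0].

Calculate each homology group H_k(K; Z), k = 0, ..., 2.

Fix the vertex order 0 < 1 < 2 < 3 < 4 < 5 < 6 < 7 < 8 < 9 and write every simplex with vertices in increasing order. Then dim K = 2 and the simplices of K are:

  0-simplices (10): [0], [1], [2], [3], [4], [5], [6], [7], [8], [9]
  1-simplices (22): [0,1], [0,4], [0,6], [0,7], [0,8], [1,5], [1,7], [1,8], [1,9], [2,4], [2,5], [2,6], [2,7], [3,4], [3,5], [3,7], [3,8], [4,5], [5,6], [5,7], [6,8], [8,9]
  2-simplices (10): [0,1,7], [0,1,8], [0,6,8], [1,5,7], [1,8,9], [2,4,5], [2,5,6], [2,5,7], [3,4,5], [3,5,7]

so the chain groups are C_0 ≅ Z^10, C_1 ≅ Z^22, C_2 ≅ Z^10.

The boundary map ∂_1: C_1 → C_0 sends each edge [p,q] (with p < q) to q − p. For instance
  ∂[2,6] = [6] − [2].
As a 10×22 matrix over Z this has rank 9, with invariant factors (1,1,1,1,1,1,1,1,1).

∂_2: C_2 → C_1 acts by ∂[p,q,r] = [q,r] − [p,r] + [p,q]. For instance
  ∂[2,5,7] = [5,7] − [2,7] + [2,5],
  ∂[0,1,7] = [1,7] − [0,7] + [0,1].
The resulting 22×10 matrix has rank 10, and its Smith normal form has invariant factors (1,1,1,1,1,1,1,1,1,1).

Now H_k = ker ∂_k / im ∂_{k+1}, so:

  H_0: rank C_0 − rank ∂_1 = 10 − 9 = 1, and the invariant factors of ∂_1 are all 1, so H_0 = Z.
  H_1: rank ker ∂_1 − rank ∂_2 = (22 − 9) − 10 = 3, and the invariant factors of ∂_2 are all 1, so H_1 = Z^3.
  H_2: rank ker ∂_2 − rank ∂_3 = (10 − 10) − 0 = 0, and there is no ∂_3, so H_2 = 0.

As a check, the Euler characteristic is 10 − 22 + 10 = -2, which agrees with 1 − 3 + 0 = -2.

H_0 = Z,  H_1 = Z^3,  H_2 = 0.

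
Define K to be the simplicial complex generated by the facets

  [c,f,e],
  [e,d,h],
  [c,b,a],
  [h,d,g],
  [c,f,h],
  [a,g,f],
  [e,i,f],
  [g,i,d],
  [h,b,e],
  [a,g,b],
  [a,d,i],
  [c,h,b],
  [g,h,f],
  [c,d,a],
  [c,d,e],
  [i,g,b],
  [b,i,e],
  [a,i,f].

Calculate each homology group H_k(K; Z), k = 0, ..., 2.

Take the total order a < b < c < d < e < f < g < h < i on the vertex set. Then K (dimension 2) consists of the simplices:

  0-simplices (9): a, b, c, d, e, f, g, h, i
  1-simplices (27): ab, ac, ad, af, ag, ai, bc, be, bg, bh, bi, cd, ce, cf, ch, de, dg, dh, di, ef, eh, ei, fg, fh, fi, gh, gi
  2-simplices (18): abc, abg, acd, adi, afg, afi, bch, beh, bei, bgi, cde, cef, cfh, deh, dgh, dgi, efi, fgh

so the chain groups are C_0 ≅ Z^9, C_1 ≅ Z^27, C_2 ≅ Z^18.

∂_1: C_1 → C_0 maps an edge to its endpoints' difference, ∂[p,q] = q − p. For instance
  ∂dh = h − d.
As a 9×27 matrix over Z this has rank 8, with invariant factors (1,1,1,1,1,1,1,1).

∂_2: C_2 → C_1 acts by ∂[p,q,r] = [q,r] − [p,r] + [p,q]. For instance
  ∂cef = ef − cf + ce,
  ∂beh = eh − bh + be.
As a 27×18 matrix over Z this has rank 18, with invariant factors (1,1,1,1,1,1,1,1,1,1,1,1,1,1,1,1,1,2).

Now H_k = ker ∂_k / im ∂_{k+1}, so:

  H_0: rank C_0 − rank ∂_1 = 9 − 8 = 1, and the invariant factors of ∂_1 are all 1, so H_0 ≅ Z.
  H_1: rank ker ∂_1 − rank ∂_2 = (27 − 8) − 18 = 1, and ∂_2 has invariant factor 2 > 1, so H_1 ≅ Z × Z/2.
  H_2: rank ker ∂_2 − rank ∂_3 = (18 − 18) − 0 = 0, and there is no ∂_3, so H_2 ≅ 0.

As a check, the Euler characteristic is 9 − 27 + 18 = 0, which agrees with 1 − 1 + 0 = 0.

H_0 = Z,  H_1 = Z × Z/2,  H_2 = 0.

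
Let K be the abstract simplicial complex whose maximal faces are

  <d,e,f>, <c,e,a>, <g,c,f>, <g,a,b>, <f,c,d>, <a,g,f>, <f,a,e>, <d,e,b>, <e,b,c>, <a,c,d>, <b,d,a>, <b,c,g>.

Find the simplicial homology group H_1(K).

We work with the vertex ordering a < b < c < d < e < f < g. The simplices of K, each written with vertices in increasing order, are:

  0-simplices (7): a, b, c, d, e, f, g
  1-simplices (18): ab, ac, ad, ae, af, ag, bc, bd, be, bg, cd, ce, cf, cg, de, df, ef, fg
  2-simplices (12): abd, abg, acd, ace, aef, afg, bce, bcg, bde, cdf, cfg, def

Hence C_0 ≅ Z^7, C_1 ≅ Z^18, C_2 ≅ Z^12.

∂_1: C_1 → C_0 maps an edge to its endpoints' difference, ∂[p,q] = q − p.
The 7×18 boundary matrix has rank 6 and Smith normal form diag(1,1,1,1,1,1).

The boundary map ∂_2: C_2 → C_1 sends each 2-simplex [p,q,r] to [q,r] − [p,r] + [p,q]. For instance
  ∂def = ef − df + de,
  ∂bcg = cg − bg + bc.
This gives a 18×12 integer matrix of rank 12; reducing to Smith normal form yields diagonal entries (1,1,1,1,1,1,1,1,1,1,1,2).

Reading off H_k = ker ∂_k / im ∂_{k+1}:

  H_1: rank ker ∂_1 − rank ∂_2 = (18 − 6) − 12 = 0, and ∂_2 has invariant factor 2 > 1, so H_1 = Z/2Z.

(K is a triangulation of the real projective plane RP^2.)

H_1 = Z/2Z.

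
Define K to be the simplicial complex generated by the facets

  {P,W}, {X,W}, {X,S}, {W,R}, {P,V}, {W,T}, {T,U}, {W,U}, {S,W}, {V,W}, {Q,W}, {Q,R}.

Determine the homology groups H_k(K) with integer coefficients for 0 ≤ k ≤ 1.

Fix the vertex order P < Q < R < S < T < U < V < W < X and write every simplex with vertices in increasing order. Then dim K = 1 and the simplices of K are:

  0-simplices (9): P, Q, R, S, T, U, V, W, X
  1-simplices (12): PV, PW, QR, QW, RW, SW, SX, TU, TW, UW, VW, WX

so the chain groups are C_0 ≅ Z^9, C_1 ≅ Z^12.

Boundary ∂_1: C_1 → C_0 is given by ∂[p,q] = [q] − [p]. For instance
  ∂SW = W − S.
This gives a 9×12 integer matrix of rank 8; reducing to Smith normal form yields diagonal entries (1,1,1,1,1,1,1,1).

Computing H_k = (kernel of ∂_k) / (image of ∂_{k+1}):

  H_0: rank C_0 − rank ∂_1 = 9 − 8 = 1, and the invariant factors of ∂_1 are all 1, so H_0 = Z.
  H_1: rank ker ∂_1 − rank ∂_2 = (12 − 8) − 0 = 4, and there is no ∂_2, so H_1 = Z^4.

H_0 ≅ Z,  H_1 ≅ Z^4.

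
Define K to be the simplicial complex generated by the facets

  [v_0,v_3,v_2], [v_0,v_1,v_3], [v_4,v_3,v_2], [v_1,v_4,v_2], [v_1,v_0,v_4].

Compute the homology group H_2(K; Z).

H_2 = 0.

Order the vertices as v_0 < v_1 < v_2 < v_3 < v_4. Listing each simplex with vertices in this order, K has dimension 2 with simplices:

  0-simplices (5): [v_0], [v_1], [v_2], [v_3], [v_4]
  1-simplices (10): [v_0,v_1], [v_0,v_2], [v_0,v_3], [v_0,v_4], [v_1,v_2], [v_1,v_3], [v_1,v_4], [v_2,v_3], [v_2,v_4], [v_3,v_4]
  2-simplices (5): [v_0,v_1,v_3], [v_0,v_1,v_4], [v_0,v_2,v_3], [v_1,v_2,v_4], [v_2,v_3,v_4]

giving chain groups C_0 ≅ Z^5, C_1 ≅ Z^10, C_2 ≅ Z^5.

Boundary ∂_1: C_1 → C_0 is given by ∂[p,q] = [q] − [p].
The 5×10 boundary matrix has rank 4 and Smith normal form diag(1,1,1,1).

The boundary map ∂_2: C_2 → C_1 maps a triangle to the signed sum of its edges. For instance
  ∂[v_1,v_2,v_4] = [v_2,v_4] − [v_1,v_4] + [v_1,v_2],
  ∂[v_0,v_1,v_3] = [v_1,v_3] − [v_0,v_3] + [v_0,v_1].
As a 10×5 matrix over Z this has rank 5, with invariant factors (1,1,1,1,1).

Now H_k = ker ∂_k / im ∂_{k+1}, so:

  H_2: rank ker ∂_2 − rank ∂_3 = (5 − 5) − 0 = 0, and there is no ∂_3, so H_2 ≅ 0.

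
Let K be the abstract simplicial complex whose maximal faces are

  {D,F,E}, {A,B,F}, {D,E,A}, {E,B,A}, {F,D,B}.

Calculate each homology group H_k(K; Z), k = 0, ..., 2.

H_0 = Z,  H_1 = Z,  H_2 = 0.

Take the total order A < B < D < E < F on the vertex set. Then K (dimension 2) consists of the simplices:

  0-simplices (5): A, B, D, E, F
  1-simplices (10): AB, AD, AE, AF, BD, BE, BF, DE, DF, EF
  2-simplices (5): ABE, ABF, ADE, BDF, DEF

so the chain groups are C_0 ≅ Z^5, C_1 ≅ Z^10, C_2 ≅ Z^5.

∂_1: C_1 → C_0 is given by ∂[p,q] = [q] − [p]. For instance
  ∂BD = D − B.
As a 5×10 matrix over Z this has rank 4, with invariant factors (1,1,1,1).

∂_2: C_2 → C_1 maps a triangle to the signed sum of its edges. For instance
  ∂DEF = EF − DF + DE,
  ∂ABF = BF − AF + AB.
The 10×5 boundary matrix has rank 5 and Smith normal form diag(1,1,1,1,1).

Computing H_k = (kernel of ∂_k) / (image of ∂_{k+1}):

  H_0: rank C_0 − rank ∂_1 = 5 − 4 = 1, and the invariant factors of ∂_1 are all 1, so H_0 ≅ Z.
  H_1: rank ker ∂_1 − rank ∂_2 = (10 − 4) − 5 = 1, and the invariant factors of ∂_2 are all 1, so H_1 ≅ Z.
  H_2: rank ker ∂_2 − rank ∂_3 = (5 − 5) − 0 = 0, and there is no ∂_3, so H_2 ≅ 0.

(K is a triangulation of the Möbius band.)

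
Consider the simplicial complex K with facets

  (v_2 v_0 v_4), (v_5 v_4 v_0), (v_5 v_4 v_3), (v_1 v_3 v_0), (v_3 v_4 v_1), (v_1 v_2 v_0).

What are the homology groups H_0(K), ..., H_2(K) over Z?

H_0 ≅ Z,  H_1 ≅ Z,  H_2 = 0.

Take the total order v_0 < v_1 < v_2 < v_3 < v_4 < v_5 on the vertex set. Then K (dimension 2) consists of the simplices:

  0-simplices (6): [v_0], [v_1], [v_2], [v_3], [v_4], [v_5]
  1-simplices (12): [v_0,v_1], [v_0,v_2], [v_0,v_3], [v_0,v_4], [v_0,v_5], [v_1,v_2], [v_1,v_3], [v_1,v_4], [v_2,v_4], [v_3,v_4], [v_3,v_5], [v_4,v_5]
  2-simplices (6): [v_0,v_1,v_2], [v_0,v_1,v_3], [v_0,v_2,v_4], [v_0,v_4,v_5], [v_1,v_3,v_4], [v_3,v_4,v_5]

so the chain groups are C_0 ≅ Z^6, C_1 ≅ Z^12, C_2 ≅ Z^6.

Boundary ∂_1: C_1 → C_0 sends each edge [p,q] (with p < q) to q − p. For instance
  ∂[v_0,v_4] = [v_4] − [v_0].
This gives a 6×12 integer matrix of rank 5; reducing to Smith normal form yields diagonal entries (1,1,1,1,1).

The boundary map ∂_2: C_2 → C_1 maps a triangle to the signed sum of its edges. For instance
  ∂[v_3,v_4,v_5] = [v_4,v_5] − [v_3,v_5] + [v_3,v_4],
  ∂[v_0,v_4,v_5] = [v_4,v_5] − [v_0,v_5] + [v_0,v_4].
The resulting 12×6 matrix has rank 6, and its Smith normal form has invariant factors (1,1,1,1,1,1).

From H_k ≅ ker(∂_k) / im(∂_{k+1}) we obtain:

  H_0: rank C_0 − rank ∂_1 = 6 − 5 = 1, and the invariant factors of ∂_1 are all 1, so H_0 ≅ Z.
  H_1: rank ker ∂_1 − rank ∂_2 = (12 − 5) − 6 = 1, and the invariant factors of ∂_2 are all 1, so H_1 ≅ Z.
  H_2: rank ker ∂_2 − rank ∂_3 = (6 − 6) − 0 = 0, and there is no ∂_3, so H_2 ≅ 0.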